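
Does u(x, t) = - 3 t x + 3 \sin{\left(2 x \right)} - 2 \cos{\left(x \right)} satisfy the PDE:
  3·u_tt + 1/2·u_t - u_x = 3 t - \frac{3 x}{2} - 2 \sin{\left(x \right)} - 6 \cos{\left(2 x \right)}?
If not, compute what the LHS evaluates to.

Evaluate each term of the left-hand side for u = - 3 t x + 3 \sin{\left(2 x \right)} - 2 \cos{\left(x \right)}.
Derivatives:
  u_tt = 0
  u_t = - 3 x
  u_x = - 3 t + 2 \sin{\left(x \right)} + 6 \cos{\left(2 x \right)}
Terms:
  3·u_tt = 0
  1/2·u_t = - \frac{3 x}{2}
  -u_x = 3 t - 2 \sin{\left(x \right)} - 6 \cos{\left(2 x \right)}
Sum: LHS = 3 t - \frac{3 x}{2} - 2 \sin{\left(x \right)} - 6 \cos{\left(2 x \right)}
This is exactly the given right-hand side, so u is a solution.

Answer: Yes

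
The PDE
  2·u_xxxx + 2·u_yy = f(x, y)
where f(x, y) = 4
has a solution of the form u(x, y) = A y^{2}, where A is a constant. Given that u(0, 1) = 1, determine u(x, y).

Substitute the ansatz u = A y^{2} into the left-hand side.
Derivatives of the ansatz:
  u_xxxx = 0
  u_yy = 2 A
Term by term:
  2·u_xxxx = 0
  2·u_yy = 4 A
So the left-hand side equals
  4 A
This must equal f(x, y) = 4 identically.
Matching coefficients of the independent functions:
  [constant term]:  4 A = 4
Solving: A = 1.
Check against the point condition:
  u(0, 1) = 1  ⟹  A = 1  ✓
Hence u(x, y) = y^{2}.

Answer: u(x, y) = y^{2}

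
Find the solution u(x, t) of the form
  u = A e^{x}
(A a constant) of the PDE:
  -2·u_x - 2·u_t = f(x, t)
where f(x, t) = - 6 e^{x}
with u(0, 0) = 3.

Answer: u(x, t) = 3 e^{x}

Derivation:
Substitute the ansatz u = A e^{x} into the left-hand side.
Derivatives of the ansatz:
  u_x = A e^{x}
  u_t = 0
Term by term:
  -2·u_x = - 2 A e^{x}
  -2·u_t = 0
So the left-hand side equals
  - 2 A e^{x}
This must equal f(x, t) = - 6 e^{x} identically.
Matching coefficients of the independent functions:
  [e^{x}]:  - 2 A = -6
Solving: A = 3.
Check against the point condition:
  u(0, 0) = 3  ⟹  A = 3  ✓
Hence u(x, t) = 3 e^{x}.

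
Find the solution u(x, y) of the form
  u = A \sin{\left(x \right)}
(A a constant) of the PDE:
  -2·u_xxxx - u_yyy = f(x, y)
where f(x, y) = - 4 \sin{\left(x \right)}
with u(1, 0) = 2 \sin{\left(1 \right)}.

Substitute the ansatz u = A \sin{\left(x \right)} into the left-hand side.
Derivatives of the ansatz:
  u_xxxx = A \sin{\left(x \right)}
  u_yyy = 0
Term by term:
  -2·u_xxxx = - 2 A \sin{\left(x \right)}
  -u_yyy = 0
So the left-hand side equals
  - 2 A \sin{\left(x \right)}
This must equal f(x, y) = - 4 \sin{\left(x \right)} identically.
Matching coefficients of the independent functions:
  [\sin{\left(x \right)}]:  - 2 A = -4
Solving: A = 2.
Check against the point condition:
  u(1, 0) = 2 \sin{\left(1 \right)}  ⟹  A \sin{\left(1 \right)} = 2 \sin{\left(1 \right)}  ✓
Hence u(x, y) = 2 \sin{\left(x \right)}.

Answer: u(x, y) = 2 \sin{\left(x \right)}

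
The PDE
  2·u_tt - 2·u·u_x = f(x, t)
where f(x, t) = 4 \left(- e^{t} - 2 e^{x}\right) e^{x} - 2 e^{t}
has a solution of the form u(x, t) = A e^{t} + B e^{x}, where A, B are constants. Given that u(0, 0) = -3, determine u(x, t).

Substitute the ansatz u = A e^{t} + B e^{x} into the left-hand side.
Derivatives of the ansatz:
  u_tt = A e^{t}
  u_x = B e^{x}
Term by term:
  2·u_tt = 2 A e^{t}
  -2·u·u_x = - 2 A B e^{t} e^{x} - 2 B^{2} e^{2 x}
So the left-hand side equals
  - 2 A B e^{t} e^{x} + 2 A e^{t} - 2 B^{2} e^{2 x}
This must equal f(x, t) = 4 \left(- e^{t} - 2 e^{x}\right) e^{x} - 2 e^{t} identically.
Matching coefficients of the independent functions:
  [e^{t} e^{x}]:  - 2 A B = -4
  [e^{t}]:  2 A = -2
  [e^{2 x}]:  - 2 B^{2} = -8
Solving: A = -1, B = -2.
Check against the point condition:
  u(0, 0) = -3  ⟹  A + B = -3  ✓
Hence u(x, t) = - e^{t} - 2 e^{x}.

Answer: u(x, t) = - e^{t} - 2 e^{x}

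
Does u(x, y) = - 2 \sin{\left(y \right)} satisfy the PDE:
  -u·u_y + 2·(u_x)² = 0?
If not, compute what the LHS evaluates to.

Evaluate each term of the left-hand side for u = - 2 \sin{\left(y \right)}.
Derivatives:
  u_y = - 2 \cos{\left(y \right)}
  u_x = 0
Terms:
  -u·u_y = - 2 \sin{\left(2 y \right)}
  2·(u_x)² = 0
Sum: LHS = - 2 \sin{\left(2 y \right)}
Given right-hand side: 0. Difference LHS − RHS = - 2 \sin{\left(2 y \right)} ≠ 0, so u is not a solution.

Answer: No, the LHS evaluates to - 2 \sin{\left(2 y \right)}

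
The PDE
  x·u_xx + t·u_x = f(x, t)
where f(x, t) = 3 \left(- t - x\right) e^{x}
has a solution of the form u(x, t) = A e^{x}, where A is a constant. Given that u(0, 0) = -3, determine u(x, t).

Substitute the ansatz u = A e^{x} into the left-hand side.
Derivatives of the ansatz:
  u_xx = A e^{x}
  u_x = A e^{x}
Term by term:
  x·u_xx = A x e^{x}
  t·u_x = A t e^{x}
So the left-hand side equals
  A t e^{x} + A x e^{x}
This must equal f(x, t) identically; expanded, f = - 3 t e^{x} - 3 x e^{x}.
Matching coefficients of the independent functions:
  [t e^{x}, x e^{x}]:  A = -3
Solving: A = -3.
Check against the point condition:
  u(0, 0) = -3  ⟹  A = -3  ✓
Hence u(x, t) = - 3 e^{x}.

Answer: u(x, t) = - 3 e^{x}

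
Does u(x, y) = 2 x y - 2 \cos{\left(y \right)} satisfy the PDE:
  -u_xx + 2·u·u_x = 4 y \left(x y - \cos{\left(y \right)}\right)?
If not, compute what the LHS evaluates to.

Evaluate each term of the left-hand side for u = 2 x y - 2 \cos{\left(y \right)}.
Derivatives:
  u_xx = 0
  u_x = 2 y
Terms:
  -u_xx = 0
  2·u·u_x = 8 y \left(x y - \cos{\left(y \right)}\right)
Sum: LHS = 8 y \left(x y - \cos{\left(y \right)}\right)
Given right-hand side: 4 y \left(x y - \cos{\left(y \right)}\right). Difference LHS − RHS = 4 y \left(x y - \cos{\left(y \right)}\right) ≠ 0, so u is not a solution.

Answer: No, the LHS evaluates to 8 y \left(x y - \cos{\left(y \right)}\right)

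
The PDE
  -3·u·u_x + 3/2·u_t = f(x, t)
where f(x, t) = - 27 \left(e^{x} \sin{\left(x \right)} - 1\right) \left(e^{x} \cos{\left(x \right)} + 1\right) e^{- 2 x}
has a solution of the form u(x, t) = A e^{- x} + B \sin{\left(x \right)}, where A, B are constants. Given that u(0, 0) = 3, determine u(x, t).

Answer: u(x, t) = - 3 \sin{\left(x \right)} + 3 e^{- x}

Derivation:
Substitute the ansatz u = A e^{- x} + B \sin{\left(x \right)} into the left-hand side.
Derivatives of the ansatz:
  u_x = - A e^{- x} + B \cos{\left(x \right)}
  u_t = 0
Term by term:
  -3·u·u_x = 3 A^{2} e^{- 2 x} + 3 A B e^{- x} \sin{\left(x \right)} - 3 A B e^{- x} \cos{\left(x \right)} - 3 B^{2} \sin{\left(x \right)} \cos{\left(x \right)}
  3/2·u_t = 0
So the left-hand side equals
  3 A^{2} e^{- 2 x} + 3 A B e^{- x} \sin{\left(x \right)} - 3 A B e^{- x} \cos{\left(x \right)} - 3 B^{2} \sin{\left(x \right)} \cos{\left(x \right)}
This must equal f(x, t) identically; expanded, f = - 27 \sin{\left(x \right)} \cos{\left(x \right)} - 27 e^{- x} \sin{\left(x \right)} + 27 e^{- x} \cos{\left(x \right)} + 27 e^{- 2 x}.
Matching coefficients of the independent functions:
  [e^{- x} \sin{\left(x \right)}]:  3 A B = -27
  [e^{- x} \cos{\left(x \right)}]:  - 3 A B = 27
  [\sin{\left(x \right)} \cos{\left(x \right)}]:  - 3 B^{2} = -27
  [e^{- 2 x}]:  3 A^{2} = 27
These equations allow (A, B) = (-3, 3) or (3, -3).
Impose the point condition(s):
  u(0, 0) = 3  ⟹  A = 3
Only A = 3, B = -3 satisfies everything.
Hence u(x, t) = - 3 \sin{\left(x \right)} + 3 e^{- x}.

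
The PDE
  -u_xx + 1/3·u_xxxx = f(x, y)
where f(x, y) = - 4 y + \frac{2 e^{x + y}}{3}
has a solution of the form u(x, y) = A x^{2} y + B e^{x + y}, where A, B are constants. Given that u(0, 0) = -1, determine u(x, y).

Answer: u(x, y) = 2 x^{2} y - e^{x + y}

Derivation:
Substitute the ansatz u = A x^{2} y + B e^{x + y} into the left-hand side.
Derivatives of the ansatz:
  u_xx = 2 A y + B e^{x} e^{y}
  u_xxxx = B e^{x} e^{y}
Term by term:
  -u_xx = - 2 A y - B e^{x} e^{y}
  1/3·u_xxxx = \frac{B e^{x} e^{y}}{3}
So the left-hand side equals
  - 2 A y - \frac{2 B e^{x} e^{y}}{3}
This must equal f(x, y) identically; expanded, f = - 4 y + \frac{2 e^{x} e^{y}}{3}.
Matching coefficients of the independent functions:
  [y]:  - 2 A = -4
  [e^{x} e^{y}]:  - \frac{2 B}{3} = \frac{2}{3}
Solving: A = 2, B = -1.
Check against the point condition:
  u(0, 0) = -1  ⟹  B = -1  ✓
Hence u(x, y) = 2 x^{2} y - e^{x + y}.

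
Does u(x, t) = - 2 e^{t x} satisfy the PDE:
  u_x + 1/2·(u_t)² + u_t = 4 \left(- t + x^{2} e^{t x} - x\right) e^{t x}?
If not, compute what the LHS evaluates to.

Answer: No, the LHS evaluates to 2 \left(- t + x^{2} e^{t x} - x\right) e^{t x}

Derivation:
Evaluate each term of the left-hand side for u = - 2 e^{t x}.
Derivatives:
  u_x = - 2 t e^{t x}
  u_t = - 2 x e^{t x}
Terms:
  u_x = - 2 t e^{t x}
  1/2·(u_t)² = 2 x^{2} e^{2 t x}
  u_t = - 2 x e^{t x}
Sum: LHS = 2 \left(- t + x^{2} e^{t x} - x\right) e^{t x}
Given right-hand side: 4 \left(- t + x^{2} e^{t x} - x\right) e^{t x}. Difference LHS − RHS = 2 \left(t - x^{2} e^{t x} + x\right) e^{t x} ≠ 0, so u is not a solution.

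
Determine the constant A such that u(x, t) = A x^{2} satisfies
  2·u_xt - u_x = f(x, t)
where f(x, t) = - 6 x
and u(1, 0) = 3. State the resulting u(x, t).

Answer: u(x, t) = 3 x^{2}

Derivation:
Substitute the ansatz u = A x^{2} into the left-hand side.
Derivatives of the ansatz:
  u_xt = 0
  u_x = 2 A x
Term by term:
  2·u_xt = 0
  -u_x = - 2 A x
So the left-hand side equals
  - 2 A x
This must equal f(x, t) = - 6 x identically.
Matching coefficients of the independent functions:
  [x]:  - 2 A = -6
Solving: A = 3.
Check against the point condition:
  u(1, 0) = 3  ⟹  A = 3  ✓
Hence u(x, t) = 3 x^{2}.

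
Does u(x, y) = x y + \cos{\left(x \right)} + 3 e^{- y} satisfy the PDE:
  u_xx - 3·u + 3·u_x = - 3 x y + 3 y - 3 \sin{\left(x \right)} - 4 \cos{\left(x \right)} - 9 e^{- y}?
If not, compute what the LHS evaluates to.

Evaluate each term of the left-hand side for u = x y + \cos{\left(x \right)} + 3 e^{- y}.
Derivatives:
  u_xx = - \cos{\left(x \right)}
  u_x = y - \sin{\left(x \right)}
Terms:
  u_xx = - \cos{\left(x \right)}
  -3·u = - 3 x y - 3 \cos{\left(x \right)} - 9 e^{- y}
  3·u_x = 3 y - 3 \sin{\left(x \right)}
Sum: LHS = - 3 x y + 3 y - 3 \sin{\left(x \right)} - 4 \cos{\left(x \right)} - 9 e^{- y}
This is exactly the given right-hand side, so u is a solution.

Answer: Yes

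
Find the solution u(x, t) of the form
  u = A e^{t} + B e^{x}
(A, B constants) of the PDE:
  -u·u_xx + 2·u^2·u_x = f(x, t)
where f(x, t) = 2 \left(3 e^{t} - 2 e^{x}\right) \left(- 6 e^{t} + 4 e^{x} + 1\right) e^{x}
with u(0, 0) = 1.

Substitute the ansatz u = A e^{t} + B e^{x} into the left-hand side.
Derivatives of the ansatz:
  u_xx = B e^{x}
  u_x = B e^{x}
Term by term:
  -u·u_xx = - A B e^{t} e^{x} - B^{2} e^{2 x}
  2·u^2·u_x = 2 A^{2} B e^{2 t} e^{x} + 4 A B^{2} e^{t} e^{2 x} + 2 B^{3} e^{3 x}
So the left-hand side equals
  2 A^{2} B e^{2 t} e^{x} + 4 A B^{2} e^{t} e^{2 x} - A B e^{t} e^{x} + 2 B^{3} e^{3 x} - B^{2} e^{2 x}
This must equal f(x, t) identically; expanded, f = - 36 e^{2 t} e^{x} + 48 e^{t} e^{2 x} + 6 e^{t} e^{x} - 16 e^{3 x} - 4 e^{2 x}.
Matching coefficients of the independent functions:
  [e^{t} e^{x}]:  - A B = 6
  [e^{t} e^{2 x}]:  4 A B^{2} = 48
  [e^{2 t} e^{x}]:  2 A^{2} B = -36
  [e^{2 x}]:  - B^{2} = -4
  [e^{3 x}]:  2 B^{3} = -16
Solving: A = 3, B = -2.
Check against the point condition:
  u(0, 0) = 1  ⟹  A + B = 1  ✓
Hence u(x, t) = 3 e^{t} - 2 e^{x}.

Answer: u(x, t) = 3 e^{t} - 2 e^{x}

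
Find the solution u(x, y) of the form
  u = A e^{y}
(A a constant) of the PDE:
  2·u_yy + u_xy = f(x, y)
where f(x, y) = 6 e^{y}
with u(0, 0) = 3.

Substitute the ansatz u = A e^{y} into the left-hand side.
Derivatives of the ansatz:
  u_yy = A e^{y}
  u_xy = 0
Term by term:
  2·u_yy = 2 A e^{y}
  u_xy = 0
So the left-hand side equals
  2 A e^{y}
This must equal f(x, y) = 6 e^{y} identically.
Matching coefficients of the independent functions:
  [e^{y}]:  2 A = 6
Solving: A = 3.
Check against the point condition:
  u(0, 0) = 3  ⟹  A = 3  ✓
Hence u(x, y) = 3 e^{y}.

Answer: u(x, y) = 3 e^{y}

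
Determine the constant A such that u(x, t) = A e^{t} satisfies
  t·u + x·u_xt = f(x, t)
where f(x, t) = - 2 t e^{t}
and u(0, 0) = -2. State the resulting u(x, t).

Answer: u(x, t) = - 2 e^{t}

Derivation:
Substitute the ansatz u = A e^{t} into the left-hand side.
Derivatives of the ansatz:
  u_xt = 0
Term by term:
  t·u = A t e^{t}
  x·u_xt = 0
So the left-hand side equals
  A t e^{t}
This must equal f(x, t) = - 2 t e^{t} identically.
Matching coefficients of the independent functions:
  [t e^{t}]:  A = -2
Solving: A = -2.
Check against the point condition:
  u(0, 0) = -2  ⟹  A = -2  ✓
Hence u(x, t) = - 2 e^{t}.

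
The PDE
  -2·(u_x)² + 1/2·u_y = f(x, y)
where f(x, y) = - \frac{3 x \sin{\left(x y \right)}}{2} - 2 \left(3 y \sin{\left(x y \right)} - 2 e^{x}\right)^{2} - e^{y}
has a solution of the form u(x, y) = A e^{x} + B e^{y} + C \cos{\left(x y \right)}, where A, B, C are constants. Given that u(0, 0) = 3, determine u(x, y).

Substitute the ansatz u = A e^{x} + B e^{y} + C \cos{\left(x y \right)} into the left-hand side.
Derivatives of the ansatz:
  u_x = A e^{x} - C y \sin{\left(x y \right)}
  u_y = B e^{y} - C x \sin{\left(x y \right)}
Term by term:
  -2·(u_x)² = - 2 A^{2} e^{2 x} + 4 A C y e^{x} \sin{\left(x y \right)} - 2 C^{2} y^{2} \sin^{2}{\left(x y \right)}
  1/2·u_y = \frac{B e^{y}}{2} - \frac{C x \sin{\left(x y \right)}}{2}
So the left-hand side equals
  - 2 A^{2} e^{2 x} + 4 A C y e^{x} \sin{\left(x y \right)} + \frac{B e^{y}}{2} - 2 C^{2} y^{2} \sin^{2}{\left(x y \right)} - \frac{C x \sin{\left(x y \right)}}{2}
This must equal f(x, y) identically; expanded, f = - \frac{3 x \sin{\left(x y \right)}}{2} - 18 y^{2} \sin^{2}{\left(x y \right)} + 24 y e^{x} \sin{\left(x y \right)} - 8 e^{2 x} - e^{y}.
Matching coefficients of the independent functions:
  [x \sin{\left(x y \right)}]:  - \frac{C}{2} = - \frac{3}{2}
  [y^{2} \sin^{2}{\left(x y \right)}]:  - 2 C^{2} = -18
  [y e^{x} \sin{\left(x y \right)}]:  4 A C = 24
  [e^{2 x}]:  - 2 A^{2} = -8
  [e^{y}]:  \frac{B}{2} = -1
Solving: A = 2, B = -2, C = 3.
Check against the point condition:
  u(0, 0) = 3  ⟹  A + B + C = 3  ✓
Hence u(x, y) = 2 e^{x} - 2 e^{y} + 3 \cos{\left(x y \right)}.

Answer: u(x, y) = 2 e^{x} - 2 e^{y} + 3 \cos{\left(x y \right)}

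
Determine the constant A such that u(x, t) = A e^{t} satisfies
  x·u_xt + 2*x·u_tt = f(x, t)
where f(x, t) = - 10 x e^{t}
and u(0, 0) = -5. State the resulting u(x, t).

Substitute the ansatz u = A e^{t} into the left-hand side.
Derivatives of the ansatz:
  u_xt = 0
  u_tt = A e^{t}
Term by term:
  x·u_xt = 0
  2*x·u_tt = 2 A x e^{t}
So the left-hand side equals
  2 A x e^{t}
This must equal f(x, t) = - 10 x e^{t} identically.
Matching coefficients of the independent functions:
  [x e^{t}]:  2 A = -10
Solving: A = -5.
Check against the point condition:
  u(0, 0) = -5  ⟹  A = -5  ✓
Hence u(x, t) = - 5 e^{t}.

Answer: u(x, t) = - 5 e^{t}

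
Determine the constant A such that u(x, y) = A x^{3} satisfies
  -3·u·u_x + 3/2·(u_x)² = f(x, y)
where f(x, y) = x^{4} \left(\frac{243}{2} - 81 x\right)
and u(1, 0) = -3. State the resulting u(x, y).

Substitute the ansatz u = A x^{3} into the left-hand side.
Derivatives of the ansatz:
  u_x = 3 A x^{2}
Term by term:
  -3·u·u_x = - 9 A^{2} x^{5}
  3/2·(u_x)² = \frac{27 A^{2} x^{4}}{2}
So the left-hand side equals
  - 9 A^{2} x^{5} + \frac{27 A^{2} x^{4}}{2}
This must equal f(x, y) identically; expanded, f = - 81 x^{5} + \frac{243 x^{4}}{2}.
Matching coefficients of the independent functions:
  [x^{4}]:  \frac{27 A^{2}}{2} = \frac{243}{2}
  [x^{5}]:  - 9 A^{2} = -81
These equations allow (A) = (-3) or (3).
Impose the point condition(s):
  u(1, 0) = -3  ⟹  A = -3
Only A = -3 satisfies everything.
Hence u(x, y) = - 3 x^{3}.

Answer: u(x, y) = - 3 x^{3}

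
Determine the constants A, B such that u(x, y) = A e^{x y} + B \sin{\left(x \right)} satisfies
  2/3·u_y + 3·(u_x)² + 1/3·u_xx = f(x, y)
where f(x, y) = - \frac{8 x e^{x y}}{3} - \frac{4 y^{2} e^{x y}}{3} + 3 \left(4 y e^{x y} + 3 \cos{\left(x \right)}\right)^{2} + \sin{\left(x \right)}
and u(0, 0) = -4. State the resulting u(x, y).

Substitute the ansatz u = A e^{x y} + B \sin{\left(x \right)} into the left-hand side.
Derivatives of the ansatz:
  u_y = A x e^{x y}
  u_x = A y e^{x y} + B \cos{\left(x \right)}
  u_xx = A y^{2} e^{x y} - B \sin{\left(x \right)}
Term by term:
  2/3·u_y = \frac{2 A x e^{x y}}{3}
  3·(u_x)² = 3 A^{2} y^{2} e^{2 x y} + 6 A B y e^{x y} \cos{\left(x \right)} + 3 B^{2} \cos^{2}{\left(x \right)}
  1/3·u_xx = \frac{A y^{2} e^{x y}}{3} - \frac{B \sin{\left(x \right)}}{3}
So the left-hand side equals
  3 A^{2} y^{2} e^{2 x y} + 6 A B y e^{x y} \cos{\left(x \right)} + \frac{2 A x e^{x y}}{3} + \frac{A y^{2} e^{x y}}{3} + 3 B^{2} \cos^{2}{\left(x \right)} - \frac{B \sin{\left(x \right)}}{3}
This must equal f(x, y) identically; expanded, f = - \frac{8 x e^{x y}}{3} + 48 y^{2} e^{2 x y} - \frac{4 y^{2} e^{x y}}{3} + 72 y e^{x y} \cos{\left(x \right)} + \sin{\left(x \right)} + 27 \cos^{2}{\left(x \right)}.
Matching coefficients of the independent functions:
  [x e^{x y}]:  \frac{2 A}{3} = - \frac{8}{3}
  [y^{2} e^{x y}]:  \frac{A}{3} = - \frac{4}{3}
  [y^{2} e^{2 x y}]:  3 A^{2} = 48
  [y e^{x y} \cos{\left(x \right)}]:  6 A B = 72
  [\sin{\left(x \right)}]:  - \frac{B}{3} = 1
  [\cos^{2}{\left(x \right)}]:  3 B^{2} = 27
Solving: A = -4, B = -3.
Check against the point condition:
  u(0, 0) = -4  ⟹  A = -4  ✓
Hence u(x, y) = - 4 e^{x y} - 3 \sin{\left(x \right)}.

Answer: u(x, y) = - 4 e^{x y} - 3 \sin{\left(x \right)}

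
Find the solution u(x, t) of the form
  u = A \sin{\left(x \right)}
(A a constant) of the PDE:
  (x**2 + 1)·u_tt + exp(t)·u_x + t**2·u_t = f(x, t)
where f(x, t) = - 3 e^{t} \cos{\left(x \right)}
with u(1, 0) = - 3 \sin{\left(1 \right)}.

Substitute the ansatz u = A \sin{\left(x \right)} into the left-hand side.
Derivatives of the ansatz:
  u_tt = 0
  u_x = A \cos{\left(x \right)}
  u_t = 0
Term by term:
  (x**2 + 1)·u_tt = 0
  exp(t)·u_x = A e^{t} \cos{\left(x \right)}
  t**2·u_t = 0
So the left-hand side equals
  A e^{t} \cos{\left(x \right)}
This must equal f(x, t) = - 3 e^{t} \cos{\left(x \right)} identically.
Matching coefficients of the independent functions:
  [e^{t} \cos{\left(x \right)}]:  A = -3
Solving: A = -3.
Check against the point condition:
  u(1, 0) = - 3 \sin{\left(1 \right)}  ⟹  A \sin{\left(1 \right)} = - 3 \sin{\left(1 \right)}  ✓
Hence u(x, t) = - 3 \sin{\left(x \right)}.

Answer: u(x, t) = - 3 \sin{\left(x \right)}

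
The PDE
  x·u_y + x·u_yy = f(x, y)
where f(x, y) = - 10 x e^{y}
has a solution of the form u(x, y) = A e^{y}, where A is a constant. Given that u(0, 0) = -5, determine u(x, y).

Substitute the ansatz u = A e^{y} into the left-hand side.
Derivatives of the ansatz:
  u_y = A e^{y}
  u_yy = A e^{y}
Term by term:
  x·u_y = A x e^{y}
  x·u_yy = A x e^{y}
So the left-hand side equals
  2 A x e^{y}
This must equal f(x, y) = - 10 x e^{y} identically.
Matching coefficients of the independent functions:
  [x e^{y}]:  2 A = -10
Solving: A = -5.
Check against the point condition:
  u(0, 0) = -5  ⟹  A = -5  ✓
Hence u(x, y) = - 5 e^{y}.

Answer: u(x, y) = - 5 e^{y}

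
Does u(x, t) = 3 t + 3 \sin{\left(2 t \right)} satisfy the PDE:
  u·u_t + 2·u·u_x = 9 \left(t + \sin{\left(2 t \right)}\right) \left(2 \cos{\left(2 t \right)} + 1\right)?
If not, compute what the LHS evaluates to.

Answer: Yes

Derivation:
Evaluate each term of the left-hand side for u = 3 t + 3 \sin{\left(2 t \right)}.
Derivatives:
  u_t = 6 \cos{\left(2 t \right)} + 3
  u_x = 0
Terms:
  u·u_t = 9 \left(t + \sin{\left(2 t \right)}\right) \left(2 \cos{\left(2 t \right)} + 1\right)
  2·u·u_x = 0
Sum: LHS = 9 \left(t + \sin{\left(2 t \right)}\right) \left(2 \cos{\left(2 t \right)} + 1\right)
This is exactly the given right-hand side, so u is a solution.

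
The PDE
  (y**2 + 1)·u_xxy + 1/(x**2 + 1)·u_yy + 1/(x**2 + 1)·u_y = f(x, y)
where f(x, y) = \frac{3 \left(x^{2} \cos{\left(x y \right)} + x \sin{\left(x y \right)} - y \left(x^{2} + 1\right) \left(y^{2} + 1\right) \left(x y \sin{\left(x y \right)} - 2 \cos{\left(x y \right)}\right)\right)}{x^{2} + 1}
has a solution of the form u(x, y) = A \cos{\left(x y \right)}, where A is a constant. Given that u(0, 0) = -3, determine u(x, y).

Substitute the ansatz u = A \cos{\left(x y \right)} into the left-hand side.
Derivatives of the ansatz:
  u_xxy = A x y^{2} \sin{\left(x y \right)} - 2 A y \cos{\left(x y \right)}
  u_yy = - A x^{2} \cos{\left(x y \right)}
  u_y = - A x \sin{\left(x y \right)}
Term by term:
  (y**2 + 1)·u_xxy = A x y^{4} \sin{\left(x y \right)} + A x y^{2} \sin{\left(x y \right)} - 2 A y^{3} \cos{\left(x y \right)} - 2 A y \cos{\left(x y \right)}
  1/(x**2 + 1)·u_yy = - \frac{A x^{2} \cos{\left(x y \right)}}{x^{2} + 1}
  1/(x**2 + 1)·u_y = - \frac{A x \sin{\left(x y \right)}}{x^{2} + 1}
So the left-hand side equals
  - \frac{A x^{2} \cos{\left(x y \right)}}{x^{2} + 1} + A x y^{4} \sin{\left(x y \right)} + A x y^{2} \sin{\left(x y \right)} - \frac{A x \sin{\left(x y \right)}}{x^{2} + 1} - 2 A y^{3} \cos{\left(x y \right)} - 2 A y \cos{\left(x y \right)}
This must equal f(x, y) identically; expanded, f = \frac{3 x^{2} \cos{\left(x y \right)}}{x^{2} + 1} - 3 x y^{4} \sin{\left(x y \right)} - 3 x y^{2} \sin{\left(x y \right)} + \frac{3 x \sin{\left(x y \right)}}{x^{2} + 1} + 6 y^{3} \cos{\left(x y \right)} + 6 y \cos{\left(x y \right)}.
Matching coefficients of the independent functions:
  [y \cos{\left(x y \right)}, y^{3} \cos{\left(x y \right)}]:  - 2 A = 6
  [x y^{2} \sin{\left(x y \right)}, x y^{4} \sin{\left(x y \right)}]:  A = -3
  [\frac{x \sin{\left(x y \right)}}{x^{2} + 1}, \frac{x^{2} \cos{\left(x y \right)}}{x^{2} + 1}]:  - A = 3
Solving: A = -3.
Check against the point condition:
  u(0, 0) = -3  ⟹  A = -3  ✓
Hence u(x, y) = - 3 \cos{\left(x y \right)}.

Answer: u(x, y) = - 3 \cos{\left(x y \right)}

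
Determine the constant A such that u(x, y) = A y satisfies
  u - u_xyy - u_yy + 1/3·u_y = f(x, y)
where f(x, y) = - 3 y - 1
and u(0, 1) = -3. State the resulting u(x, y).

Substitute the ansatz u = A y into the left-hand side.
Derivatives of the ansatz:
  u_xyy = 0
  u_yy = 0
  u_y = A
Term by term:
  u = A y
  -u_xyy = 0
  -u_yy = 0
  1/3·u_y = \frac{A}{3}
So the left-hand side equals
  A y + \frac{A}{3}
This must equal f(x, y) = - 3 y - 1 identically.
Matching coefficients of the independent functions:
  [constant term]:  \frac{A}{3} = -1
  [y]:  A = -3
Solving: A = -3.
Check against the point condition:
  u(0, 1) = -3  ⟹  A = -3  ✓
Hence u(x, y) = - 3 y.

Answer: u(x, y) = - 3 y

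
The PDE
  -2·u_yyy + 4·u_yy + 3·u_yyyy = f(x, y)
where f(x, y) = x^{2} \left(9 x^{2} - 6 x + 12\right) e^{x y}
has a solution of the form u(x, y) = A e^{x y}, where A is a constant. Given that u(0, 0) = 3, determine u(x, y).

Substitute the ansatz u = A e^{x y} into the left-hand side.
Derivatives of the ansatz:
  u_yyy = A x^{3} e^{x y}
  u_yy = A x^{2} e^{x y}
  u_yyyy = A x^{4} e^{x y}
Term by term:
  -2·u_yyy = - 2 A x^{3} e^{x y}
  4·u_yy = 4 A x^{2} e^{x y}
  3·u_yyyy = 3 A x^{4} e^{x y}
So the left-hand side equals
  3 A x^{4} e^{x y} - 2 A x^{3} e^{x y} + 4 A x^{2} e^{x y}
This must equal f(x, y) identically; expanded, f = 9 x^{4} e^{x y} - 6 x^{3} e^{x y} + 12 x^{2} e^{x y}.
Matching coefficients of the independent functions:
  [x^{2} e^{x y}]:  4 A = 12
  [x^{3} e^{x y}]:  - 2 A = -6
  [x^{4} e^{x y}]:  3 A = 9
Solving: A = 3.
Check against the point condition:
  u(0, 0) = 3  ⟹  A = 3  ✓
Hence u(x, y) = 3 e^{x y}.

Answer: u(x, y) = 3 e^{x y}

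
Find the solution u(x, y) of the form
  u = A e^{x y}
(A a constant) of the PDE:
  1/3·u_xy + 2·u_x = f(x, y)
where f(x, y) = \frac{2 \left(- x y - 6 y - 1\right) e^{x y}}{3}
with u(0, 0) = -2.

Answer: u(x, y) = - 2 e^{x y}

Derivation:
Substitute the ansatz u = A e^{x y} into the left-hand side.
Derivatives of the ansatz:
  u_xy = A x y e^{x y} + A e^{x y}
  u_x = A y e^{x y}
Term by term:
  1/3·u_xy = \frac{A x y e^{x y}}{3} + \frac{A e^{x y}}{3}
  2·u_x = 2 A y e^{x y}
So the left-hand side equals
  \frac{A x y e^{x y}}{3} + 2 A y e^{x y} + \frac{A e^{x y}}{3}
This must equal f(x, y) identically; expanded, f = - \frac{2 x y e^{x y}}{3} - 4 y e^{x y} - \frac{2 e^{x y}}{3}.
Matching coefficients of the independent functions:
  [y e^{x y}]:  2 A = -4
  [x y e^{x y}, e^{x y}]:  \frac{A}{3} = - \frac{2}{3}
Solving: A = -2.
Check against the point condition:
  u(0, 0) = -2  ⟹  A = -2  ✓
Hence u(x, y) = - 2 e^{x y}.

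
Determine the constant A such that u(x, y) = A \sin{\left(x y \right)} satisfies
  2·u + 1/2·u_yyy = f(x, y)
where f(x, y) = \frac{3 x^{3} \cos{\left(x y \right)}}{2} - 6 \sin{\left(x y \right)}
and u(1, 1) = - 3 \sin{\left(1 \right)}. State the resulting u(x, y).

Substitute the ansatz u = A \sin{\left(x y \right)} into the left-hand side.
Derivatives of the ansatz:
  u_yyy = - A x^{3} \cos{\left(x y \right)}
Term by term:
  2·u = 2 A \sin{\left(x y \right)}
  1/2·u_yyy = - \frac{A x^{3} \cos{\left(x y \right)}}{2}
So the left-hand side equals
  - \frac{A x^{3} \cos{\left(x y \right)}}{2} + 2 A \sin{\left(x y \right)}
This must equal f(x, y) = \frac{3 x^{3} \cos{\left(x y \right)}}{2} - 6 \sin{\left(x y \right)} identically.
Matching coefficients of the independent functions:
  [x^{3} \cos{\left(x y \right)}]:  - \frac{A}{2} = \frac{3}{2}
  [\sin{\left(x y \right)}]:  2 A = -6
Solving: A = -3.
Check against the point condition:
  u(1, 1) = - 3 \sin{\left(1 \right)}  ⟹  A \sin{\left(1 \right)} = - 3 \sin{\left(1 \right)}  ✓
Hence u(x, y) = - 3 \sin{\left(x y \right)}.

Answer: u(x, y) = - 3 \sin{\left(x y \right)}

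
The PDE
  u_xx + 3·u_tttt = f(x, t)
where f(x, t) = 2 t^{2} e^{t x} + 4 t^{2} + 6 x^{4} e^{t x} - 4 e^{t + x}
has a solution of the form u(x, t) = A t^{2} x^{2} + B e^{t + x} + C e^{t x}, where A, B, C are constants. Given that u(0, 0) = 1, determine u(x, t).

Substitute the ansatz u = A t^{2} x^{2} + B e^{t + x} + C e^{t x} into the left-hand side.
Derivatives of the ansatz:
  u_xx = 2 A t^{2} + B e^{t} e^{x} + C t^{2} e^{t x}
  u_tttt = B e^{t} e^{x} + C x^{4} e^{t x}
Term by term:
  u_xx = 2 A t^{2} + B e^{t} e^{x} + C t^{2} e^{t x}
  3·u_tttt = 3 B e^{t} e^{x} + 3 C x^{4} e^{t x}
So the left-hand side equals
  2 A t^{2} + 4 B e^{t} e^{x} + C t^{2} e^{t x} + 3 C x^{4} e^{t x}
This must equal f(x, t) identically; expanded, f = 2 t^{2} e^{t x} + 4 t^{2} + 6 x^{4} e^{t x} - 4 e^{t} e^{x}.
Matching coefficients of the independent functions:
  [t^{2}]:  2 A = 4
  [t^{2} e^{t x}]:  C = 2
  [x^{4} e^{t x}]:  3 C = 6
  [e^{t} e^{x}]:  4 B = -4
Solving: A = 2, B = -1, C = 2.
Check against the point condition:
  u(0, 0) = 1  ⟹  B + C = 1  ✓
Hence u(x, t) = 2 t^{2} x^{2} + 2 e^{t x} - e^{t + x}.

Answer: u(x, t) = 2 t^{2} x^{2} + 2 e^{t x} - e^{t + x}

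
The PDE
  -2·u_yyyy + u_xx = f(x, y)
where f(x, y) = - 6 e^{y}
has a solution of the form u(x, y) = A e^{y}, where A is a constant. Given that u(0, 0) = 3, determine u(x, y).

Substitute the ansatz u = A e^{y} into the left-hand side.
Derivatives of the ansatz:
  u_yyyy = A e^{y}
  u_xx = 0
Term by term:
  -2·u_yyyy = - 2 A e^{y}
  u_xx = 0
So the left-hand side equals
  - 2 A e^{y}
This must equal f(x, y) = - 6 e^{y} identically.
Matching coefficients of the independent functions:
  [e^{y}]:  - 2 A = -6
Solving: A = 3.
Check against the point condition:
  u(0, 0) = 3  ⟹  A = 3  ✓
Hence u(x, y) = 3 e^{y}.

Answer: u(x, y) = 3 e^{y}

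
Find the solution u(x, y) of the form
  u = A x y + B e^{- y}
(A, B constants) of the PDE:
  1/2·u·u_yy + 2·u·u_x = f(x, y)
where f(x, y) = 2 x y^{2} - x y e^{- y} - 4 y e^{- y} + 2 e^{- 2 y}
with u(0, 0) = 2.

Substitute the ansatz u = A x y + B e^{- y} into the left-hand side.
Derivatives of the ansatz:
  u_yy = B e^{- y}
  u_x = A y
Term by term:
  1/2·u·u_yy = \frac{A B x y e^{- y}}{2} + \frac{B^{2} e^{- 2 y}}{2}
  2·u·u_x = 2 A^{2} x y^{2} + 2 A B y e^{- y}
So the left-hand side equals
  2 A^{2} x y^{2} + \frac{A B x y e^{- y}}{2} + 2 A B y e^{- y} + \frac{B^{2} e^{- 2 y}}{2}
This must equal f(x, y) = 2 x y^{2} - x y e^{- y} - 4 y e^{- y} + 2 e^{- 2 y} identically.
Matching coefficients of the independent functions:
  [x y^{2}]:  2 A^{2} = 2
  [y e^{- y}]:  2 A B = -4
  [x y e^{- y}]:  \frac{A B}{2} = -1
  [e^{- 2 y}]:  \frac{B^{2}}{2} = 2
These equations allow (A, B) = (-1, 2) or (1, -2).
Impose the point condition(s):
  u(0, 0) = 2  ⟹  B = 2
Only A = -1, B = 2 satisfies everything.
Hence u(x, y) = - x y + 2 e^{- y}.

Answer: u(x, y) = - x y + 2 e^{- y}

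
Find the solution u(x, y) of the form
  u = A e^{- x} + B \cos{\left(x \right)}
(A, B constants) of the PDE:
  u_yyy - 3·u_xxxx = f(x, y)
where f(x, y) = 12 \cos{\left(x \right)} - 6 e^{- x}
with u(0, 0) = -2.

Substitute the ansatz u = A e^{- x} + B \cos{\left(x \right)} into the left-hand side.
Derivatives of the ansatz:
  u_yyy = 0
  u_xxxx = A e^{- x} + B \cos{\left(x \right)}
Term by term:
  u_yyy = 0
  -3·u_xxxx = - 3 A e^{- x} - 3 B \cos{\left(x \right)}
So the left-hand side equals
  - 3 A e^{- x} - 3 B \cos{\left(x \right)}
This must equal f(x, y) = 12 \cos{\left(x \right)} - 6 e^{- x} identically.
Matching coefficients of the independent functions:
  [e^{- x}]:  - 3 A = -6
  [\cos{\left(x \right)}]:  - 3 B = 12
Solving: A = 2, B = -4.
Check against the point condition:
  u(0, 0) = -2  ⟹  A + B = -2  ✓
Hence u(x, y) = - 4 \cos{\left(x \right)} + 2 e^{- x}.

Answer: u(x, y) = - 4 \cos{\left(x \right)} + 2 e^{- x}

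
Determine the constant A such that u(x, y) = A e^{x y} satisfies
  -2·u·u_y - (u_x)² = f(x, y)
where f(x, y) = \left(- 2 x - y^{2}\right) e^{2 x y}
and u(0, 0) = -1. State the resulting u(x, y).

Substitute the ansatz u = A e^{x y} into the left-hand side.
Derivatives of the ansatz:
  u_y = A x e^{x y}
  u_x = A y e^{x y}
Term by term:
  -2·u·u_y = - 2 A^{2} x e^{2 x y}
  -(u_x)² = - A^{2} y^{2} e^{2 x y}
So the left-hand side equals
  - 2 A^{2} x e^{2 x y} - A^{2} y^{2} e^{2 x y}
This must equal f(x, y) identically; expanded, f = - 2 x e^{2 x y} - y^{2} e^{2 x y}.
Matching coefficients of the independent functions:
  [x e^{2 x y}]:  - 2 A^{2} = -2
  [y^{2} e^{2 x y}]:  - A^{2} = -1
These equations allow (A) = (-1) or (1).
Impose the point condition(s):
  u(0, 0) = -1  ⟹  A = -1
Only A = -1 satisfies everything.
Hence u(x, y) = - e^{x y}.

Answer: u(x, y) = - e^{x y}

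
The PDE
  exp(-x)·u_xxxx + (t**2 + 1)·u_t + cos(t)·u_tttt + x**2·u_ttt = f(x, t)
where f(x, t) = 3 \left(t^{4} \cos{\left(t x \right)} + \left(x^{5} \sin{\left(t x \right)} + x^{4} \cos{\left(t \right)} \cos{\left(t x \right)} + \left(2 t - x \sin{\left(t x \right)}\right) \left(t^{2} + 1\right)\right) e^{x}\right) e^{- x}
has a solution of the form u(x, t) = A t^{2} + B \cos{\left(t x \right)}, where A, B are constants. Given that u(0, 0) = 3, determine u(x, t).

Substitute the ansatz u = A t^{2} + B \cos{\left(t x \right)} into the left-hand side.
Derivatives of the ansatz:
  u_xxxx = B t^{4} \cos{\left(t x \right)}
  u_t = 2 A t - B x \sin{\left(t x \right)}
  u_tttt = B x^{4} \cos{\left(t x \right)}
  u_ttt = B x^{3} \sin{\left(t x \right)}
Term by term:
  exp(-x)·u_xxxx = B t^{4} e^{- x} \cos{\left(t x \right)}
  (t**2 + 1)·u_t = 2 A t^{3} + 2 A t - B t^{2} x \sin{\left(t x \right)} - B x \sin{\left(t x \right)}
  cos(t)·u_tttt = B x^{4} \cos{\left(t \right)} \cos{\left(t x \right)}
  x**2·u_ttt = B x^{5} \sin{\left(t x \right)}
So the left-hand side equals
  2 A t^{3} + 2 A t + B t^{4} e^{- x} \cos{\left(t x \right)} - B t^{2} x \sin{\left(t x \right)} + B x^{5} \sin{\left(t x \right)} + B x^{4} \cos{\left(t \right)} \cos{\left(t x \right)} - B x \sin{\left(t x \right)}
This must equal f(x, t) identically; expanded, f = 3 t^{4} e^{- x} \cos{\left(t x \right)} + 6 t^{3} - 3 t^{2} x \sin{\left(t x \right)} + 6 t + 3 x^{5} \sin{\left(t x \right)} + 3 x^{4} \cos{\left(t \right)} \cos{\left(t x \right)} - 3 x \sin{\left(t x \right)}.
Matching coefficients of the independent functions:
  [t, t^{3}]:  2 A = 6
  [x \sin{\left(t x \right)}, t^{2} x \sin{\left(t x \right)}]:  - B = -3
  [x^{5} \sin{\left(t x \right)}, t^{4} e^{- x} \cos{\left(t x \right)}, x^{4} \cos{\left(t \right)} \cos{\left(t x \right)}]:  B = 3
Solving: A = 3, B = 3.
Check against the point condition:
  u(0, 0) = 3  ⟹  B = 3  ✓
Hence u(x, t) = 3 t^{2} + 3 \cos{\left(t x \right)}.

Answer: u(x, t) = 3 t^{2} + 3 \cos{\left(t x \right)}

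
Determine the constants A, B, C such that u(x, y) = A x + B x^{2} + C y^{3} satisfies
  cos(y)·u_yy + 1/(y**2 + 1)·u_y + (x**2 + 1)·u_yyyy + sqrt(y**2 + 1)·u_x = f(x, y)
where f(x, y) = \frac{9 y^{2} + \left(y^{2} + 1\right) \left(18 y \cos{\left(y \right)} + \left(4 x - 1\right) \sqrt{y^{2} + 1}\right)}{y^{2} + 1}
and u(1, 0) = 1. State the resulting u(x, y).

Answer: u(x, y) = 2 x^{2} - x + 3 y^{3}

Derivation:
Substitute the ansatz u = A x + B x^{2} + C y^{3} into the left-hand side.
Derivatives of the ansatz:
  u_yy = 6 C y
  u_y = 3 C y^{2}
  u_yyyy = 0
  u_x = A + 2 B x
Term by term:
  cos(y)·u_yy = 6 C y \cos{\left(y \right)}
  1/(y**2 + 1)·u_y = \frac{3 C y^{2}}{y^{2} + 1}
  (x**2 + 1)·u_yyyy = 0
  sqrt(y**2 + 1)·u_x = A \sqrt{y^{2} + 1} + 2 B x \sqrt{y^{2} + 1}
So the left-hand side equals
  A \sqrt{y^{2} + 1} + 2 B x \sqrt{y^{2} + 1} + \frac{3 C y^{2}}{y^{2} + 1} + 6 C y \cos{\left(y \right)}
This must equal f(x, y) identically; expanded, f = 4 x \sqrt{y^{2} + 1} + \frac{9 y^{2}}{y^{2} + 1} + 18 y \cos{\left(y \right)} - \sqrt{y^{2} + 1}.
Matching coefficients of the independent functions:
  [x \sqrt{y^{2} + 1}]:  2 B = 4
  [y \cos{\left(y \right)}]:  6 C = 18
  [\frac{y^{2}}{y^{2} + 1}]:  3 C = 9
  [\sqrt{y^{2} + 1}]:  A = -1
Solving: A = -1, B = 2, C = 3.
Check against the point condition:
  u(1, 0) = 1  ⟹  A + B = 1  ✓
Hence u(x, y) = 2 x^{2} - x + 3 y^{3}.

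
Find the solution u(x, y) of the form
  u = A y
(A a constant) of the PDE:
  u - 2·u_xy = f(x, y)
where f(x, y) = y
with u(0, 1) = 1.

Substitute the ansatz u = A y into the left-hand side.
Derivatives of the ansatz:
  u_xy = 0
Term by term:
  u = A y
  -2·u_xy = 0
So the left-hand side equals
  A y
This must equal f(x, y) = y identically.
Matching coefficients of the independent functions:
  [y]:  A = 1
Solving: A = 1.
Check against the point condition:
  u(0, 1) = 1  ⟹  A = 1  ✓
Hence u(x, y) = y.

Answer: u(x, y) = y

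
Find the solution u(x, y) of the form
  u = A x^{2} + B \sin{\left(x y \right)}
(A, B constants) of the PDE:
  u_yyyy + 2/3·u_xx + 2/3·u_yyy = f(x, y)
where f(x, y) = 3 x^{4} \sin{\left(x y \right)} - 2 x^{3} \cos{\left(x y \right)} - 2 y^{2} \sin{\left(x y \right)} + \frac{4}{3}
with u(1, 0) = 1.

Substitute the ansatz u = A x^{2} + B \sin{\left(x y \right)} into the left-hand side.
Derivatives of the ansatz:
  u_yyyy = B x^{4} \sin{\left(x y \right)}
  u_xx = 2 A - B y^{2} \sin{\left(x y \right)}
  u_yyy = - B x^{3} \cos{\left(x y \right)}
Term by term:
  u_yyyy = B x^{4} \sin{\left(x y \right)}
  2/3·u_xx = \frac{4 A}{3} - \frac{2 B y^{2} \sin{\left(x y \right)}}{3}
  2/3·u_yyy = - \frac{2 B x^{3} \cos{\left(x y \right)}}{3}
So the left-hand side equals
  \frac{4 A}{3} + B x^{4} \sin{\left(x y \right)} - \frac{2 B x^{3} \cos{\left(x y \right)}}{3} - \frac{2 B y^{2} \sin{\left(x y \right)}}{3}
This must equal f(x, y) = 3 x^{4} \sin{\left(x y \right)} - 2 x^{3} \cos{\left(x y \right)} - 2 y^{2} \sin{\left(x y \right)} + \frac{4}{3} identically.
Matching coefficients of the independent functions:
  [constant term]:  \frac{4 A}{3} = \frac{4}{3}
  [x^{3} \cos{\left(x y \right)}, y^{2} \sin{\left(x y \right)}]:  - \frac{2 B}{3} = -2
  [x^{4} \sin{\left(x y \right)}]:  B = 3
Solving: A = 1, B = 3.
Check against the point condition:
  u(1, 0) = 1  ⟹  A = 1  ✓
Hence u(x, y) = x^{2} + 3 \sin{\left(x y \right)}.

Answer: u(x, y) = x^{2} + 3 \sin{\left(x y \right)}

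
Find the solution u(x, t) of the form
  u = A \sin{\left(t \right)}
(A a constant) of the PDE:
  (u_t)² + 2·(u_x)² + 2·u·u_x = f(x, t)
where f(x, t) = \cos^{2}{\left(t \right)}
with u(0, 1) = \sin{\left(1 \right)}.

Substitute the ansatz u = A \sin{\left(t \right)} into the left-hand side.
Derivatives of the ansatz:
  u_t = A \cos{\left(t \right)}
  u_x = 0
Term by term:
  (u_t)² = A^{2} \cos^{2}{\left(t \right)}
  2·(u_x)² = 0
  2·u·u_x = 0
So the left-hand side equals
  A^{2} \cos^{2}{\left(t \right)}
This must equal f(x, t) = \cos^{2}{\left(t \right)} identically.
Matching coefficients of the independent functions:
  [\cos^{2}{\left(t \right)}]:  A^{2} = 1
These equations allow (A) = (-1) or (1).
Impose the point condition(s):
  u(0, 1) = \sin{\left(1 \right)}  ⟹  A \sin{\left(1 \right)} = \sin{\left(1 \right)}
Only A = 1 satisfies everything.
Hence u(x, t) = \sin{\left(t \right)}.

Answer: u(x, t) = \sin{\left(t \right)}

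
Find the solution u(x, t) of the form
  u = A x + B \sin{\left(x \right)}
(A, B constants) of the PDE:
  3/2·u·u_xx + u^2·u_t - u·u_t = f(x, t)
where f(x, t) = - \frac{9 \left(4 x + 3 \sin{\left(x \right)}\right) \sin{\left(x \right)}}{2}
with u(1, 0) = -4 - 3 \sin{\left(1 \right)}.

Answer: u(x, t) = - 4 x - 3 \sin{\left(x \right)}

Derivation:
Substitute the ansatz u = A x + B \sin{\left(x \right)} into the left-hand side.
Derivatives of the ansatz:
  u_xx = - B \sin{\left(x \right)}
  u_t = 0
Term by term:
  3/2·u·u_xx = - \frac{3 A B x \sin{\left(x \right)}}{2} - \frac{3 B^{2} \sin^{2}{\left(x \right)}}{2}
  u^2·u_t = 0
  -u·u_t = 0
So the left-hand side equals
  - \frac{3 A B x \sin{\left(x \right)}}{2} - \frac{3 B^{2} \sin^{2}{\left(x \right)}}{2}
This must equal f(x, t) identically; expanded, f = - 18 x \sin{\left(x \right)} - \frac{27 \sin^{2}{\left(x \right)}}{2}.
Matching coefficients of the independent functions:
  [x \sin{\left(x \right)}]:  - \frac{3 A B}{2} = -18
  [\sin^{2}{\left(x \right)}]:  - \frac{3 B^{2}}{2} = - \frac{27}{2}
These equations allow (A, B) = (-4, -3) or (4, 3).
Impose the point condition(s):
  u(1, 0) = -4 - 3 \sin{\left(1 \right)}  ⟹  A + B \sin{\left(1 \right)} = -4 - 3 \sin{\left(1 \right)}
Only A = -4, B = -3 satisfies everything.
Hence u(x, t) = - 4 x - 3 \sin{\left(x \right)}.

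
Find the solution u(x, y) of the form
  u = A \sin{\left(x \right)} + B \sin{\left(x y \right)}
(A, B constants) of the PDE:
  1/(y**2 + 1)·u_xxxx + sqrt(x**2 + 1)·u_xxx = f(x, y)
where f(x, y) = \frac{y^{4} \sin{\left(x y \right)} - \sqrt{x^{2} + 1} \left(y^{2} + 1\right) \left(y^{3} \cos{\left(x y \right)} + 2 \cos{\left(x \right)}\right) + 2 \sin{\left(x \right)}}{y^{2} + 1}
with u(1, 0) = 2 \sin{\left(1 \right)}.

Substitute the ansatz u = A \sin{\left(x \right)} + B \sin{\left(x y \right)} into the left-hand side.
Derivatives of the ansatz:
  u_xxxx = A \sin{\left(x \right)} + B y^{4} \sin{\left(x y \right)}
  u_xxx = - A \cos{\left(x \right)} - B y^{3} \cos{\left(x y \right)}
Term by term:
  1/(y**2 + 1)·u_xxxx = \frac{A \sin{\left(x \right)}}{y^{2} + 1} + \frac{B y^{4} \sin{\left(x y \right)}}{y^{2} + 1}
  sqrt(x**2 + 1)·u_xxx = - A \sqrt{x^{2} + 1} \cos{\left(x \right)} - B y^{3} \sqrt{x^{2} + 1} \cos{\left(x y \right)}
So the left-hand side equals
  - A \sqrt{x^{2} + 1} \cos{\left(x \right)} + \frac{A \sin{\left(x \right)}}{y^{2} + 1} + \frac{B y^{4} \sin{\left(x y \right)}}{y^{2} + 1} - B y^{3} \sqrt{x^{2} + 1} \cos{\left(x y \right)}
This must equal f(x, y) identically; expanded, f = \frac{y^{4} \sin{\left(x y \right)}}{y^{2} + 1} - y^{3} \sqrt{x^{2} + 1} \cos{\left(x y \right)} - 2 \sqrt{x^{2} + 1} \cos{\left(x \right)} + \frac{2 \sin{\left(x \right)}}{y^{2} + 1}.
Matching coefficients of the independent functions:
  [\sqrt{x^{2} + 1} \cos{\left(x \right)}]:  - A = -2
  [\frac{\sin{\left(x \right)}}{y^{2} + 1}]:  A = 2
  [y^{3} \sqrt{x^{2} + 1} \cos{\left(x y \right)}]:  - B = -1
  [\frac{y^{4} \sin{\left(x y \right)}}{y^{2} + 1}]:  B = 1
Solving: A = 2, B = 1.
Check against the point condition:
  u(1, 0) = 2 \sin{\left(1 \right)}  ⟹  A \sin{\left(1 \right)} = 2 \sin{\left(1 \right)}  ✓
Hence u(x, y) = 2 \sin{\left(x \right)} + \sin{\left(x y \right)}.

Answer: u(x, y) = 2 \sin{\left(x \right)} + \sin{\left(x y \right)}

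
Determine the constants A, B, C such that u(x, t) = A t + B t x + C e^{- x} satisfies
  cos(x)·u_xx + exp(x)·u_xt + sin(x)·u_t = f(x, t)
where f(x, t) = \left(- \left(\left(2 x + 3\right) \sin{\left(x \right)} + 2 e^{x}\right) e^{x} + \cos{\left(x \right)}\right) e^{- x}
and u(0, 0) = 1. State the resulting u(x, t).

Substitute the ansatz u = A t + B t x + C e^{- x} into the left-hand side.
Derivatives of the ansatz:
  u_xx = C e^{- x}
  u_xt = B
  u_t = A + B x
Term by term:
  cos(x)·u_xx = C e^{- x} \cos{\left(x \right)}
  exp(x)·u_xt = B e^{x}
  sin(x)·u_t = A \sin{\left(x \right)} + B x \sin{\left(x \right)}
So the left-hand side equals
  A \sin{\left(x \right)} + B x \sin{\left(x \right)} + B e^{x} + C e^{- x} \cos{\left(x \right)}
This must equal f(x, t) identically; expanded, f = - 2 x \sin{\left(x \right)} - 2 e^{x} - 3 \sin{\left(x \right)} + e^{- x} \cos{\left(x \right)}.
Matching coefficients of the independent functions:
  [x \sin{\left(x \right)}, e^{x}]:  B = -2
  [e^{- x} \cos{\left(x \right)}]:  C = 1
  [\sin{\left(x \right)}]:  A = -3
Solving: A = -3, B = -2, C = 1.
Check against the point condition:
  u(0, 0) = 1  ⟹  C = 1  ✓
Hence u(x, t) = - 2 t x - 3 t + e^{- x}.

Answer: u(x, t) = - 2 t x - 3 t + e^{- x}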